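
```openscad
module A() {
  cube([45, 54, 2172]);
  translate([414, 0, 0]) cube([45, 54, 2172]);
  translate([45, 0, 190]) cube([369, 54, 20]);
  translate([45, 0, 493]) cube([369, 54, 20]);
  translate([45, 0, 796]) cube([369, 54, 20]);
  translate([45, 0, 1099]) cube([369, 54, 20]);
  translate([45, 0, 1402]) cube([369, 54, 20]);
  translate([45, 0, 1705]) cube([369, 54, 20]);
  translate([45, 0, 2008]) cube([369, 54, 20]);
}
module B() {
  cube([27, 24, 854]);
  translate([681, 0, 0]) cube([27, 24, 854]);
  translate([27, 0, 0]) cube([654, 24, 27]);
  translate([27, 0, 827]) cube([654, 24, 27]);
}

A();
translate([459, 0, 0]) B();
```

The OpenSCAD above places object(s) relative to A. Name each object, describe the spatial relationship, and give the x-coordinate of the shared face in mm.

A is a ladder. B is a picture frame. The picture frame is against the ladder's +x side, with their −y faces flush. The x-coordinate of the shared face is 459 mm.

The ladder's +x face and the picture frame's −x face are both at x = 459 mm.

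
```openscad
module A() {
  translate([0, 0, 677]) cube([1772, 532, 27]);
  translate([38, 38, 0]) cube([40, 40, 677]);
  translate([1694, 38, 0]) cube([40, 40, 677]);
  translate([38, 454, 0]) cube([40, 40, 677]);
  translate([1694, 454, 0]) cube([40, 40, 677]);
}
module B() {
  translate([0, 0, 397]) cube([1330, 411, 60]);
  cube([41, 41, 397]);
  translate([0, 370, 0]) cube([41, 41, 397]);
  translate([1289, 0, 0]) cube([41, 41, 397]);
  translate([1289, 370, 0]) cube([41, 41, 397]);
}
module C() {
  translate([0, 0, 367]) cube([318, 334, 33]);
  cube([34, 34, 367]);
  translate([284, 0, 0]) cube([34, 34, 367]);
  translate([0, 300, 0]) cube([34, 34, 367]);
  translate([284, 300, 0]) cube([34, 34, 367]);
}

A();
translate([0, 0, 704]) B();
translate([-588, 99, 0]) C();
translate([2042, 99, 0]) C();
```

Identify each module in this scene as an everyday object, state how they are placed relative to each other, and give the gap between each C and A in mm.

A is a table. B is a bench. C is a stool. The bench is on top of the table. Two stools sit around the table at the −x, +x sides. The gap between each stool and the table is 270 mm.

Each stool's nearest face is 270 mm from the table's bounding box.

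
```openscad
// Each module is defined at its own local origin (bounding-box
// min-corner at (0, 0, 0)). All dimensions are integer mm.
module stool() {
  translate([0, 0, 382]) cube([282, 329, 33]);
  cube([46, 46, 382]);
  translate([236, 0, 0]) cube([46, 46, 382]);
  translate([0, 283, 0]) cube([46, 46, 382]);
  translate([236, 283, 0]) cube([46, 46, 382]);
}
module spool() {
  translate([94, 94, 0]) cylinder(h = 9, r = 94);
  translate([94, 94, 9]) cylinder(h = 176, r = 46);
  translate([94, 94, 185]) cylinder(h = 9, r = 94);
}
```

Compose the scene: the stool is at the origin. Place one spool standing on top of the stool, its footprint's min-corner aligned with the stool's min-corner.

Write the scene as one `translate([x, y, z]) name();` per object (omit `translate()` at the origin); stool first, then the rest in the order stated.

stool();
translate([0, 0, 415]) spool();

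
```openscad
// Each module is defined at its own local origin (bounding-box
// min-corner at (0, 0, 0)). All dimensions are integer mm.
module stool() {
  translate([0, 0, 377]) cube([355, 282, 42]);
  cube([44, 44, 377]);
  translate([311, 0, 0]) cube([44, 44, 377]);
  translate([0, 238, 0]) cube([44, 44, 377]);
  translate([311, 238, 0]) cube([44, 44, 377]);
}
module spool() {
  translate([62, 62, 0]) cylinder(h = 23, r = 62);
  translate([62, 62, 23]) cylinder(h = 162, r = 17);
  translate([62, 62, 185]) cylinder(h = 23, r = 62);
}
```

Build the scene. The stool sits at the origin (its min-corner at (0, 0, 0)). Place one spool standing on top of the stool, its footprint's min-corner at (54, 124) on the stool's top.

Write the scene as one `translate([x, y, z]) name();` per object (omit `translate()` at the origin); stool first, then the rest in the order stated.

stool();
translate([54, 124, 419]) spool();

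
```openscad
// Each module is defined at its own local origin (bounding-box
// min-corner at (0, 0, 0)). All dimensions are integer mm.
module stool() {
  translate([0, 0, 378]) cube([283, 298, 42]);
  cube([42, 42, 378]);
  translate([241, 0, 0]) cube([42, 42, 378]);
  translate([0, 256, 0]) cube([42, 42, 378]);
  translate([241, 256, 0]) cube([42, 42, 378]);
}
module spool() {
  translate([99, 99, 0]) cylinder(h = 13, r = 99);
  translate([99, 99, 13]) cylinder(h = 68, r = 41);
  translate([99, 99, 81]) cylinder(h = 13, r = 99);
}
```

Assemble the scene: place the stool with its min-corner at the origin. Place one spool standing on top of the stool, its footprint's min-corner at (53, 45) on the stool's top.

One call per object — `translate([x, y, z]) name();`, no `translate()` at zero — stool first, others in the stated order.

stool();
translate([53, 45, 420]) spool();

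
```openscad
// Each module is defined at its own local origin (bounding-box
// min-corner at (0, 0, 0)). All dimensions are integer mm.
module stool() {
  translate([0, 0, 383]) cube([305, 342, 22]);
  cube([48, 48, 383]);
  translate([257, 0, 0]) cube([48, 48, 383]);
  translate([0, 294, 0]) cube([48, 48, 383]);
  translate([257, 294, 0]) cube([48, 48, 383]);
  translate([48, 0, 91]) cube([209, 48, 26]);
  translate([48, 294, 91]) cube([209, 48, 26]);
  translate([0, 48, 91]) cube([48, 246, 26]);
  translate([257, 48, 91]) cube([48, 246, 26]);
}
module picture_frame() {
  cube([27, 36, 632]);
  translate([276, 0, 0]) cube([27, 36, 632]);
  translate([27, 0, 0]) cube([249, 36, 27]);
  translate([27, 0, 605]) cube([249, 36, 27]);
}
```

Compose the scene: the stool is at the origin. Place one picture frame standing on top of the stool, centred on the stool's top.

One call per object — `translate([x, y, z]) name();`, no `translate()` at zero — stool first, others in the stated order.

stool();
translate([1, 153, 405]) picture_frame();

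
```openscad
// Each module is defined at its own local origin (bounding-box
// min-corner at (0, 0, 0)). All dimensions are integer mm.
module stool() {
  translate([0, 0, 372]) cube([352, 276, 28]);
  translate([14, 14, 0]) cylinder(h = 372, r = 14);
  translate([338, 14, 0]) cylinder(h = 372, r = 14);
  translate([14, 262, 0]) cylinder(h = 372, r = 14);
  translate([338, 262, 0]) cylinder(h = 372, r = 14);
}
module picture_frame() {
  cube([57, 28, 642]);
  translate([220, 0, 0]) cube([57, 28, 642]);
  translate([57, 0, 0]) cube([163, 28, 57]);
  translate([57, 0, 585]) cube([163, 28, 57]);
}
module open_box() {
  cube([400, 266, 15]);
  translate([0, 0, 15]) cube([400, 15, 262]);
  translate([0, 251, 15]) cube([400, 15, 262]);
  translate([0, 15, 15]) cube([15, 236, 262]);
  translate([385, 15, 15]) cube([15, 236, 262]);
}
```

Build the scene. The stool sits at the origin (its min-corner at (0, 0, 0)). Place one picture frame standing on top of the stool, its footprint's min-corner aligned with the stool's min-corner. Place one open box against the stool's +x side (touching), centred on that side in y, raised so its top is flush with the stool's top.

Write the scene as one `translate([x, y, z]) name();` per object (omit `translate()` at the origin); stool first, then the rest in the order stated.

stool();
translate([0, 0, 400]) picture_frame();
translate([352, 5, 123]) open_box();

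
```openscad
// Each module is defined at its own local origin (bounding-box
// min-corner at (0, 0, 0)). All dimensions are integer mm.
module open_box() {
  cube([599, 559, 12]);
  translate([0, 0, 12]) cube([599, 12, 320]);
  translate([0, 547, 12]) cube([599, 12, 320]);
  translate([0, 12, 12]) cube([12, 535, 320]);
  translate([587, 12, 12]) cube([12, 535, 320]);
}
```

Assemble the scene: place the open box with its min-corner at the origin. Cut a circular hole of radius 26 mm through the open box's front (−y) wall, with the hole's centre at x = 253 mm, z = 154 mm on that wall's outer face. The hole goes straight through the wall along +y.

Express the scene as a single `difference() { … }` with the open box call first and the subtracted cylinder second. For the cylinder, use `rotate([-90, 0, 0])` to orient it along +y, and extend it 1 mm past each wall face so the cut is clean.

difference() {
  open_box();
  translate([253, -1, 154]) rotate([-90, 0, 0]) cylinder(h = 14, r = 26);
}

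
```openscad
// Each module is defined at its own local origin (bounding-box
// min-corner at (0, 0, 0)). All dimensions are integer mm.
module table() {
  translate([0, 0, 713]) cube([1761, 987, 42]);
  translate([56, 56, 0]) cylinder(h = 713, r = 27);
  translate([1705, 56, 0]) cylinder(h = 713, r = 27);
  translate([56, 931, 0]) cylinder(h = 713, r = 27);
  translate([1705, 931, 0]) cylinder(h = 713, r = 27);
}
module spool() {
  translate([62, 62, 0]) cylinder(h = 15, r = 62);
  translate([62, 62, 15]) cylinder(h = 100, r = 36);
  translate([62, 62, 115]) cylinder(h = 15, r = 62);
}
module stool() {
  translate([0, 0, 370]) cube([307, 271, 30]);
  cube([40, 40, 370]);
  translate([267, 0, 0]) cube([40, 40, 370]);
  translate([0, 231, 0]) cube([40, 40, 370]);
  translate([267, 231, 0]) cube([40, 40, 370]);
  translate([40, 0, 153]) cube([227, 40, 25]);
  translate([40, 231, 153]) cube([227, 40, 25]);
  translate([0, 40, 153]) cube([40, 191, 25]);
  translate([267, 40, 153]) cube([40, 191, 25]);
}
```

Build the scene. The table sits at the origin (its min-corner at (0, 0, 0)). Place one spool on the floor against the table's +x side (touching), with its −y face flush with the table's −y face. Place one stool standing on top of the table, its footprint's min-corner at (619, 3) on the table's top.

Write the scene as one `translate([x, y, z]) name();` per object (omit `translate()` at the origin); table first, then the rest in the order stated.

table();
translate([1761, 0, 0]) spool();
translate([619, 3, 755]) stool();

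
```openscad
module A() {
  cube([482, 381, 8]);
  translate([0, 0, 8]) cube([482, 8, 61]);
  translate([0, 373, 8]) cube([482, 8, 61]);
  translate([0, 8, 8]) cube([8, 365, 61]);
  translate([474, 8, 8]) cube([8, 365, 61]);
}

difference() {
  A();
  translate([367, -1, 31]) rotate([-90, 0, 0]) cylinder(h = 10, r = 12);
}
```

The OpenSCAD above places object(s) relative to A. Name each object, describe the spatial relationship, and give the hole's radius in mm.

A is an open box. The open box has a circular hole through its front wall. The hole's radius is 12 mm.

The subtracted cylinder has r = 12 mm.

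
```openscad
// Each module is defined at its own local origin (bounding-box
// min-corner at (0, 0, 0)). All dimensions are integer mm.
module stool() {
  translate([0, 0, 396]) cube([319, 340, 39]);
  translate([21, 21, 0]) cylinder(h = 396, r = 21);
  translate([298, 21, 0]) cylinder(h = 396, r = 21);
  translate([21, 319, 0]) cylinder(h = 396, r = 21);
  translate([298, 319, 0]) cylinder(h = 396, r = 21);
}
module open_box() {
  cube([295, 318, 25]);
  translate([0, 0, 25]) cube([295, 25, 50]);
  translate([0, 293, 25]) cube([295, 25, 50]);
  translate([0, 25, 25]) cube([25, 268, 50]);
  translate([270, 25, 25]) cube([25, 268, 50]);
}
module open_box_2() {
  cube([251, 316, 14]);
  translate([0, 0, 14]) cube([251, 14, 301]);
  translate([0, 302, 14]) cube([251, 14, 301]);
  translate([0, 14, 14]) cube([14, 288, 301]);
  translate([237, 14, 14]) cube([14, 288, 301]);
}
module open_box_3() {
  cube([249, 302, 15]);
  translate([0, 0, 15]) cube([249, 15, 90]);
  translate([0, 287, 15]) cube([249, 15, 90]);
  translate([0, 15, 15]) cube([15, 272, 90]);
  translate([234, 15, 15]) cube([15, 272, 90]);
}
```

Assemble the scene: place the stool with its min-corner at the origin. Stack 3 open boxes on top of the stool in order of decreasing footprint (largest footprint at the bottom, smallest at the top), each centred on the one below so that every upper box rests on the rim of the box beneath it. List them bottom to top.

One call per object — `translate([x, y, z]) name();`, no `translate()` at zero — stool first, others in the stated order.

stool();
translate([12, 11, 435]) open_box();
translate([34, 12, 510]) open_box_2();
translate([35, 19, 825]) open_box_3();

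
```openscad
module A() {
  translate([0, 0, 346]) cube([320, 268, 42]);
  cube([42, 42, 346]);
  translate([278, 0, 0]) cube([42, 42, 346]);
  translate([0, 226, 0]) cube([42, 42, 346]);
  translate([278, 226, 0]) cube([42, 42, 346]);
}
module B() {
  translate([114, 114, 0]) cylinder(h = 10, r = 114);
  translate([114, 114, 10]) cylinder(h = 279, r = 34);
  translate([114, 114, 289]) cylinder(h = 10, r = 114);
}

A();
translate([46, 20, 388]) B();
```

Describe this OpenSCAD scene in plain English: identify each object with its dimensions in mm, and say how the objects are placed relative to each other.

A is a four-legged stool. The seat is a 320×268×42 mm slab whose top surface is at z = 388 mm; four square legs, each 42×42 mm in cross-section, run from the floor (z = 0) to the underside of the seat, each flush with a corner of the seat.

B is a spool: two coaxial disc flanges of radius 114 mm and thickness 10 mm, joined by a core cylinder of radius 34 mm and height 279 mm. The lower flange rests on z = 0 and the three cylinders share a vertical axis.

The spool is on top of the stool, centred.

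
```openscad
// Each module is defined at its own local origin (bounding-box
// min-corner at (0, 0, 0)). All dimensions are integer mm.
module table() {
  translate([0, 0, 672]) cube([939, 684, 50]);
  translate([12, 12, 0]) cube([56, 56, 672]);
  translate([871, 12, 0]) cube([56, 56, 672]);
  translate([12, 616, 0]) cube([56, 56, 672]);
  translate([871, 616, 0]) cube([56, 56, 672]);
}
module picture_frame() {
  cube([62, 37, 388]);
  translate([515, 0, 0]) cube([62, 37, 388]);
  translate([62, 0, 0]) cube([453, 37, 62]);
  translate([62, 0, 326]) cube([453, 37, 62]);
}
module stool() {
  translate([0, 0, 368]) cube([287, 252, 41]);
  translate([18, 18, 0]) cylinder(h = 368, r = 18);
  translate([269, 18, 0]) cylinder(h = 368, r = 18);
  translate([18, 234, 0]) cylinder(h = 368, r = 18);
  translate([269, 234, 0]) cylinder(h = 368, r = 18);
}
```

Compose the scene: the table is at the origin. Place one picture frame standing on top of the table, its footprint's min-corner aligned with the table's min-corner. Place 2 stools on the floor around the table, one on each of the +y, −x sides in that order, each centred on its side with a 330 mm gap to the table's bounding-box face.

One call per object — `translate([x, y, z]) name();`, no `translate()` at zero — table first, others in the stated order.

table();
translate([0, 0, 722]) picture_frame();
translate([326, 1014, 0]) stool();
translate([-617, 216, 0]) stool();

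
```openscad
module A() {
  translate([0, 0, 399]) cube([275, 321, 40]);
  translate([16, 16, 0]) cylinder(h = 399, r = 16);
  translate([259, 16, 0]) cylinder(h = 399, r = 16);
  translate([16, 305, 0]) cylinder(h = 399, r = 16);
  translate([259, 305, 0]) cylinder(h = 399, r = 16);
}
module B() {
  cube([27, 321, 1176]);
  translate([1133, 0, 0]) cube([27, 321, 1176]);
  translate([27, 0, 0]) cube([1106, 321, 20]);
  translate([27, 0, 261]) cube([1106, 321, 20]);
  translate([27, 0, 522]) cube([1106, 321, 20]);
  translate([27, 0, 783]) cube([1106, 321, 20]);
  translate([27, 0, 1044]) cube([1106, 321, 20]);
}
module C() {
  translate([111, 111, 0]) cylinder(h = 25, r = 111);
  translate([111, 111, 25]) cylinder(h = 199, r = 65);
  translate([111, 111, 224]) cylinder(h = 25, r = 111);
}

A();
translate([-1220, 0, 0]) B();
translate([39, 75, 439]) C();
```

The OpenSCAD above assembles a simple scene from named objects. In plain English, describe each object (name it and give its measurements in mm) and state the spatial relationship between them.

A is a four-legged stool. The seat is a 275×321×40 mm slab whose top surface is at z = 439 mm; four round legs, each 32 mm in diameter, run from the floor (z = 0) to the underside of the seat, each leg's axis is inset half a diameter from the nearest pair of seat edges (so the leg's bounding box is flush with the corner).

B is an open bookshelf. Two side panels, each 27 mm thick, 321 mm deep and 1176 mm tall, stand 1160 mm apart (outside-to-outside). Between them sit 5 shelves, each 20 mm thick and 321 mm deep, spanning the full gap between the sides. The bottom shelf rests on the floor (its underside at z = 0) and the clear gap between one shelf's top and the next shelf's underside is 241 mm.

C is a spool: two coaxial disc flanges of radius 111 mm and thickness 25 mm, joined by a core cylinder of radius 65 mm and height 199 mm. The lower flange rests on z = 0 and the three cylinders share a vertical axis.

The bookshelf is on the floor beside the stool on its −x side. The spool is on top of the stool.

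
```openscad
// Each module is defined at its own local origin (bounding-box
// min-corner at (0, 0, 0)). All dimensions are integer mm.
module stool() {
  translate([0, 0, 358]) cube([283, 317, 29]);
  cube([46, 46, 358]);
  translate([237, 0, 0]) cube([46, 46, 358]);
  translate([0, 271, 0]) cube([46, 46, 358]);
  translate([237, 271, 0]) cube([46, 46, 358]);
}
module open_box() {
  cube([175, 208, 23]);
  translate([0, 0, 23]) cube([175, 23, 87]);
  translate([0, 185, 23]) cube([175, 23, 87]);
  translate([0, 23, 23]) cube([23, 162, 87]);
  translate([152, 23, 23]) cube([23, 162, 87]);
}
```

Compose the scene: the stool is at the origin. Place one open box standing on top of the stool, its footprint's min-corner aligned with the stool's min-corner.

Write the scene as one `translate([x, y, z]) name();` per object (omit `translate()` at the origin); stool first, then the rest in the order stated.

stool();
translate([0, 0, 387]) open_box();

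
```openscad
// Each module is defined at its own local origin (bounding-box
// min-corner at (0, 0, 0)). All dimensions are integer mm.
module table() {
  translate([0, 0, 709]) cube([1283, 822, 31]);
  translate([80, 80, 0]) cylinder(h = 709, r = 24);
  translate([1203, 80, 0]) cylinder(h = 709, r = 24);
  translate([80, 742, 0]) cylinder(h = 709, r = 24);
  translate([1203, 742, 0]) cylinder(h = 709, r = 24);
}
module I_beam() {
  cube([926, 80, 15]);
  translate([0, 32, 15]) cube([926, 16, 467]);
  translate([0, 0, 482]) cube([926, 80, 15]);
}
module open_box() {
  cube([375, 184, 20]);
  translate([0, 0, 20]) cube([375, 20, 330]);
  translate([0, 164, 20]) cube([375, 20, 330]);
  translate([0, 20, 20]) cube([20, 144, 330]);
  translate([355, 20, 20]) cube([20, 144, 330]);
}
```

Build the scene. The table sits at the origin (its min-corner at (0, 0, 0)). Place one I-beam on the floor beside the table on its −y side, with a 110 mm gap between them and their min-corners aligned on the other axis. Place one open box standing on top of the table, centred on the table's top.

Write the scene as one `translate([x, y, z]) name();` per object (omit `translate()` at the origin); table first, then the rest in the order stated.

table();
translate([0, -190, 0]) I_beam();
translate([454, 319, 740]) open_box();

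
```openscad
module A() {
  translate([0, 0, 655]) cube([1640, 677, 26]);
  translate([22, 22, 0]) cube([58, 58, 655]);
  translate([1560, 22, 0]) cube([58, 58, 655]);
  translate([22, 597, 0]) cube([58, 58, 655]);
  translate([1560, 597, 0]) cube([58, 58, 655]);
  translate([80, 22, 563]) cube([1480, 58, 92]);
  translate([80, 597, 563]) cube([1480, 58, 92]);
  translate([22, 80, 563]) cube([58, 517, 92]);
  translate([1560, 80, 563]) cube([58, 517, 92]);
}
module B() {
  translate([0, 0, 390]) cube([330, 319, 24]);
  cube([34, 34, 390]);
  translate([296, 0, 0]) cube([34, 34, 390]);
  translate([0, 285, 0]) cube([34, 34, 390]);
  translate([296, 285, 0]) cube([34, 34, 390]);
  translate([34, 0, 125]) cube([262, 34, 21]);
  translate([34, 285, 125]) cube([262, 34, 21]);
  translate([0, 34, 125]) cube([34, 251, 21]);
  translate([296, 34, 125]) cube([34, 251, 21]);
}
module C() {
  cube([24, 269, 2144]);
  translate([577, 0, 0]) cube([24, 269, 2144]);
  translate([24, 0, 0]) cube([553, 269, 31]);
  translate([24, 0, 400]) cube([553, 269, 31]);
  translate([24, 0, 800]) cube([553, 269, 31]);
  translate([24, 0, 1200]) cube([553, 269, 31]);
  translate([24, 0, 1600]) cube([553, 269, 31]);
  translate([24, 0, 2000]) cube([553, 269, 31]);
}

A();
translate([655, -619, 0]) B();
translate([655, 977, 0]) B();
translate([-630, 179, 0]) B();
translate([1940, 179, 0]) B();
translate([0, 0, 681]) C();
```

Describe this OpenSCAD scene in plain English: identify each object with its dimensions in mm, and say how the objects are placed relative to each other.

A is a table with a 1640×677 mm rectangular top, 26 mm thick, top surface at z = 681 mm, supported by four 58×58 mm square legs, each inset 22 mm from the nearest pair of top edges, running from the floor. Four apron rails, 58 mm thick and 92 mm tall, run between adjacent legs with their top edges flush with the underside of the top and their outer faces flush with the legs' outer faces.

B is a four-legged stool. The seat is 330×319 mm, 24 mm thick, top at z = 414 mm. It stands on four square legs, each 34×34 mm in cross-section, from z = 0 to the seat underside, each flush with a corner of the seat. Four stretchers, 34 mm wide and 21 mm tall, connect adjacent legs with their undersides at z = 125 mm, each running between the inner faces of the legs it joins and aligned with the legs' outer faces on the other axis.

C is an open bookshelf. Two side panels, each 24 mm thick, 269 mm deep and 2144 mm tall, stand 601 mm apart (outside-to-outside). Between them sit 6 shelves, each 31 mm thick and 269 mm deep, spanning the full gap between the sides. The bottom shelf rests on the floor (its underside at z = 0) and the clear gap between one shelf's top and the next shelf's underside is 369 mm.

Four stools sit around the table at the −y, +y, −x, +x sides. The bookshelf is on top of the table.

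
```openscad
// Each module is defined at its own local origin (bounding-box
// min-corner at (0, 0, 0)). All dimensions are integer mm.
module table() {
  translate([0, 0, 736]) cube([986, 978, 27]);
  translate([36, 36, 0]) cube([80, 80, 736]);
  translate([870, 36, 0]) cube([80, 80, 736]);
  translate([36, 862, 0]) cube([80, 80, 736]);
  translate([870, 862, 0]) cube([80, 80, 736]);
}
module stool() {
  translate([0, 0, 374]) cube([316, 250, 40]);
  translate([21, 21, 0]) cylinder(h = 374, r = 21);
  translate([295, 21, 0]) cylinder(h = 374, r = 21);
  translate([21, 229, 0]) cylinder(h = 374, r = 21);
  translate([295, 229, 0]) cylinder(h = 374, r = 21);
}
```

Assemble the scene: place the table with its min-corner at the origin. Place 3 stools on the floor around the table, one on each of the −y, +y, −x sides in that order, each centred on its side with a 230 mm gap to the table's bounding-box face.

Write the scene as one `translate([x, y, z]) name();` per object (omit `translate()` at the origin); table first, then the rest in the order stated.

table();
translate([335, -480, 0]) stool();
translate([335, 1208, 0]) stool();
translate([-546, 364, 0]) stool();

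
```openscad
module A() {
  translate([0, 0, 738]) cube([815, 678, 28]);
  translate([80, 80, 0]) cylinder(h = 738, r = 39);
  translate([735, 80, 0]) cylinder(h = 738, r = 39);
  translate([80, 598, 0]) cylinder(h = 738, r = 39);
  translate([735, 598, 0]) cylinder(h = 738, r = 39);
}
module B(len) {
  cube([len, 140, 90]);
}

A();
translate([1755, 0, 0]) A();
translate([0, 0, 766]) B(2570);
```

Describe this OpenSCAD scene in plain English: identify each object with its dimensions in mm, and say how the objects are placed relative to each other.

A is a table: top 815 mm (x) × 678 mm (y), 28 mm thick, upper face at z = 766 mm, on four round legs of 78 mm diameter, each leg's bounding box inset 41 mm from the nearest pair of top edges, running from z = 0 to the bottom of the top.

B is a rectangular beam 2570 mm long (x), 140 mm deep (y), 90 mm thick (z).

The beam spans the tops of two tables placed 940 mm apart, resting at z = 766 mm.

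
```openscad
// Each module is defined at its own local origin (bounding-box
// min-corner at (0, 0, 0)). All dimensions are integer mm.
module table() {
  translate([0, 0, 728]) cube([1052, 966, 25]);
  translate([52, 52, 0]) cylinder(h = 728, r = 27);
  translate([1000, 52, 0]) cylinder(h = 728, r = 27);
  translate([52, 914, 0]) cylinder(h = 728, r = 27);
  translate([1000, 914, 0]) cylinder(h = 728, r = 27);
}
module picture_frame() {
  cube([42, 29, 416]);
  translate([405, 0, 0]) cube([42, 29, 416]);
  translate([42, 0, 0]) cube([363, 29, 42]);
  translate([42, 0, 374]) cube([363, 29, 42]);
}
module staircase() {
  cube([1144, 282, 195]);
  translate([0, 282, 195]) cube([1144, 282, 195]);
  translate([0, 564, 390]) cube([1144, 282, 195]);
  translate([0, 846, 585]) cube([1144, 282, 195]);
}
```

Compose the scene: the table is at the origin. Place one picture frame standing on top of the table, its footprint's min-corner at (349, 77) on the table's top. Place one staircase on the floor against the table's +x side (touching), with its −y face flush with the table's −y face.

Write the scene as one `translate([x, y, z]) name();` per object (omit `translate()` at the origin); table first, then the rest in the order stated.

table();
translate([349, 77, 753]) picture_frame();
translate([1052, 0, 0]) staircase();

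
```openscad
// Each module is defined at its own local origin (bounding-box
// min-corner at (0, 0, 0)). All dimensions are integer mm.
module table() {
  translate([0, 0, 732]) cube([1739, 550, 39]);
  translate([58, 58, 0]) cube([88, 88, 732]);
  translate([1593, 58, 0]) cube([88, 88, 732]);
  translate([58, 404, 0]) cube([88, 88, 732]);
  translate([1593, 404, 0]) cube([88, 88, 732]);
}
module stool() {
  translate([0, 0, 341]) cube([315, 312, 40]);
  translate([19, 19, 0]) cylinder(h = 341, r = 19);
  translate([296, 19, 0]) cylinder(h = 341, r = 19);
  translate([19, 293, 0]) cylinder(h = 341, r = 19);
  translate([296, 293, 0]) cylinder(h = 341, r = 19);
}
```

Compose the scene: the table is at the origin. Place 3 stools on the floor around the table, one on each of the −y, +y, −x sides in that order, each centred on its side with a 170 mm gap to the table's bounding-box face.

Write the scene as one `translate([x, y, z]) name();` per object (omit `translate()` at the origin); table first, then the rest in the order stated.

table();
translate([712, -482, 0]) stool();
translate([712, 720, 0]) stool();
translate([-485, 119, 0]) stool();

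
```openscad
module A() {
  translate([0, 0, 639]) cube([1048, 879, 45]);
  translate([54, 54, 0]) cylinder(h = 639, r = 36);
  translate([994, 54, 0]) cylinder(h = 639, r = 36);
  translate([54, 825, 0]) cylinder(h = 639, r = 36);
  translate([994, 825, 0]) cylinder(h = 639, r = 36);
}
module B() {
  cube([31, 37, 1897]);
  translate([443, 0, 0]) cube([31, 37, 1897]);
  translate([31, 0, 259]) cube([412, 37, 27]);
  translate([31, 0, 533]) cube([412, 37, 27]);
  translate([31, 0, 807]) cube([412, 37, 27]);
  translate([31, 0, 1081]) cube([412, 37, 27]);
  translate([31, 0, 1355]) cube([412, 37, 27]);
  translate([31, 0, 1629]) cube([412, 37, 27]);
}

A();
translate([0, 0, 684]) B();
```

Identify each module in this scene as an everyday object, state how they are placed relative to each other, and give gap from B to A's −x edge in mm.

A is a table. B is a ladder. The ladder is on top of the table. The gap from the ladder to the table's −x edge is 0 mm.

The ladder's min-x is at 0; the table's min-x is 0; gap = 0 mm.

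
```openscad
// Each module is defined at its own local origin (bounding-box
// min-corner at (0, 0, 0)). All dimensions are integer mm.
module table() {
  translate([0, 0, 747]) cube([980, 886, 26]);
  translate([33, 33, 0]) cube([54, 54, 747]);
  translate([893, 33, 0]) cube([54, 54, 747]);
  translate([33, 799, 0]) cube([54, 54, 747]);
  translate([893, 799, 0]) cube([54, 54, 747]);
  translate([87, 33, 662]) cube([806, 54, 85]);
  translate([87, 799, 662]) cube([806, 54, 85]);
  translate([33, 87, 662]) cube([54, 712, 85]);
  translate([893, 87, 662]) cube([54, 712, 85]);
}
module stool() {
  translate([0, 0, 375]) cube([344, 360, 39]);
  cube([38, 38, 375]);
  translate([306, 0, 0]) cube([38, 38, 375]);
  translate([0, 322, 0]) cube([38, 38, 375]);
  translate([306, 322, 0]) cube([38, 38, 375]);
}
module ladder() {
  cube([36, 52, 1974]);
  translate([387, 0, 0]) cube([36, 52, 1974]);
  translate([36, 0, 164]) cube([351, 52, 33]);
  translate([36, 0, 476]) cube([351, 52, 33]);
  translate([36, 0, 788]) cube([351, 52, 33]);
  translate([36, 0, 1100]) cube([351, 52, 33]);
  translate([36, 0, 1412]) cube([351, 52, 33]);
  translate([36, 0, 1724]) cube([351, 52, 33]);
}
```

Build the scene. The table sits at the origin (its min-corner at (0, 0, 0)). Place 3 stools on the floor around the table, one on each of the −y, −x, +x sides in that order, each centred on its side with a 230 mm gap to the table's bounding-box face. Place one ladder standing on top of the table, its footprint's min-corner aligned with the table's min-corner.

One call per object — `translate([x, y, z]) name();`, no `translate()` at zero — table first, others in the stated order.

table();
translate([318, -590, 0]) stool();
translate([-574, 263, 0]) stool();
translate([1210, 263, 0]) stool();
translate([0, 0, 773]) ladder();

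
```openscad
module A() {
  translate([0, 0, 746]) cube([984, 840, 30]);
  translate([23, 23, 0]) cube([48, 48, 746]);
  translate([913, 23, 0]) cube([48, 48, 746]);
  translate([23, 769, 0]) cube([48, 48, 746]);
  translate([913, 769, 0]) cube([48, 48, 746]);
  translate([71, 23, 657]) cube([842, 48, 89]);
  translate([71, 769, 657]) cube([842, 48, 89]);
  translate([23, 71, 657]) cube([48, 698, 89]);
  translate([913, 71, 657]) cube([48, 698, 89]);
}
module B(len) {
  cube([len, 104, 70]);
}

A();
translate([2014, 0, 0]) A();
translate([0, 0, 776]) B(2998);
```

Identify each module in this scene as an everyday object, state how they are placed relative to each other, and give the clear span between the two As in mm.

Second table starts at x = 2014; first ends at x = 984; clear span = 2014 − 984 = 1030 mm.

A is a table. B is a beam. A beam spans the tops of two tables. The clear span between the two tables is 1030 mm.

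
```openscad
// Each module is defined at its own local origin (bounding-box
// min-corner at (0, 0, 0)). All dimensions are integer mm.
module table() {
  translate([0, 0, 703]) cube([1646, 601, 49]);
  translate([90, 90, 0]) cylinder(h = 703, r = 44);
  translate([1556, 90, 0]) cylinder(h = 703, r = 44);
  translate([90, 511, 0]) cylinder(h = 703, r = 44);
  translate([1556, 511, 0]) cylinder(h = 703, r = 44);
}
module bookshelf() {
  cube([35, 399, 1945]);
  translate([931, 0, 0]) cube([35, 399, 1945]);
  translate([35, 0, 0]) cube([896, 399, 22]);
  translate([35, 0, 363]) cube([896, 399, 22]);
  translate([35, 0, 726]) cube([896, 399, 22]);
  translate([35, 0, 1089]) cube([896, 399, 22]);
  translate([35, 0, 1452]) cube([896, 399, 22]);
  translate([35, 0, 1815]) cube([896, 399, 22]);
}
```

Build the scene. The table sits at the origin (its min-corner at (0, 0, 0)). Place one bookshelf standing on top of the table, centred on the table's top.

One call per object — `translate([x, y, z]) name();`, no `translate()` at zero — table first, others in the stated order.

table();
translate([340, 101, 752]) bookshelf();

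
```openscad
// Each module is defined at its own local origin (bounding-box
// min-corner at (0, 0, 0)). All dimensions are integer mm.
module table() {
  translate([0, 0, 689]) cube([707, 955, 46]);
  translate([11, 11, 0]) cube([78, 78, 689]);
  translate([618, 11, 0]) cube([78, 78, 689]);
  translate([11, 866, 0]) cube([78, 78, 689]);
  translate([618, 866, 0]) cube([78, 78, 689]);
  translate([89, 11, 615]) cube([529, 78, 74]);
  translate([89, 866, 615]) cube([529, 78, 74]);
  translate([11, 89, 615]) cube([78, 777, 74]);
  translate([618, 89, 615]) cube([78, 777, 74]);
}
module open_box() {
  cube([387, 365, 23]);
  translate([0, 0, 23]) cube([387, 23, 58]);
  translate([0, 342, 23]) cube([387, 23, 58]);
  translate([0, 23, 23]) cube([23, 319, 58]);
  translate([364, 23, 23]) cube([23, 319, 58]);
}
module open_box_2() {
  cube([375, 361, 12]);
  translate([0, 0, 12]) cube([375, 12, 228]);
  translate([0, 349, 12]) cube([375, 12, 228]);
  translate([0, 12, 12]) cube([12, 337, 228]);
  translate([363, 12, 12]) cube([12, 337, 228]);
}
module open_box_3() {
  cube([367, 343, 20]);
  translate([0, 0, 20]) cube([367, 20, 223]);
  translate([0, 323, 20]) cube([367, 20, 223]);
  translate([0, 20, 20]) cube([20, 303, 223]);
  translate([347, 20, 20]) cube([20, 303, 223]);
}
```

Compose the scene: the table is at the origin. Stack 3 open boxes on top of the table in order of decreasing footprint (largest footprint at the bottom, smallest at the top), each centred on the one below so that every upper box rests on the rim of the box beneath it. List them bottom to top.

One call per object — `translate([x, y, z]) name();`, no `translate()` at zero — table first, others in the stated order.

table();
translate([160, 295, 735]) open_box();
translate([166, 297, 816]) open_box_2();
translate([170, 306, 1056]) open_box_3();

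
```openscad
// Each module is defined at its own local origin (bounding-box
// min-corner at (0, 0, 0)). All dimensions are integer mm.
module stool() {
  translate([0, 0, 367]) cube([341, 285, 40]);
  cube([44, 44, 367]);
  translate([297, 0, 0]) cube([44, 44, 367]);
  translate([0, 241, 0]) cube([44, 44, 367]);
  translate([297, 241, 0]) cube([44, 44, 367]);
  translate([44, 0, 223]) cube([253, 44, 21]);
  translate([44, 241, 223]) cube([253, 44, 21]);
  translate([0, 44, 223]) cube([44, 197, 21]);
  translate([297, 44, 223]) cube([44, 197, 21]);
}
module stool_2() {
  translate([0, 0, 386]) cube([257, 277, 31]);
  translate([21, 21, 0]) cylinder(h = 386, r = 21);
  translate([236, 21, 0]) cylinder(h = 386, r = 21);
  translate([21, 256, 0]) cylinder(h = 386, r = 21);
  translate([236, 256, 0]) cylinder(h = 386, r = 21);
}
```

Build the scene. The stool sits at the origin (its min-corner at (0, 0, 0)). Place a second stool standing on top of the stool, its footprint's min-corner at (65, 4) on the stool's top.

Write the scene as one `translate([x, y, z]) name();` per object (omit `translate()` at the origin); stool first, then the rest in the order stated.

stool();
translate([65, 4, 407]) stool_2();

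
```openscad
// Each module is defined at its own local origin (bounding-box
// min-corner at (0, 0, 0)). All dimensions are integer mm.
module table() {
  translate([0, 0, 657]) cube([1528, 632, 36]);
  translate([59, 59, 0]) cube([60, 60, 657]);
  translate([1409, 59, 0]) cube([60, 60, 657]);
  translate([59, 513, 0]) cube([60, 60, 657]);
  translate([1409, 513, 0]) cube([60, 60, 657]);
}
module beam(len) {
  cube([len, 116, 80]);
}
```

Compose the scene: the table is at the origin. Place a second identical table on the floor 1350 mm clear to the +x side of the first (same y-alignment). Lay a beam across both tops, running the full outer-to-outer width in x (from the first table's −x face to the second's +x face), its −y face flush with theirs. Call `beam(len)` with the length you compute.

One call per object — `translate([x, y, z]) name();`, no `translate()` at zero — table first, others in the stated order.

table();
translate([2878, 0, 0]) table();
translate([0, 0, 693]) beam(4406);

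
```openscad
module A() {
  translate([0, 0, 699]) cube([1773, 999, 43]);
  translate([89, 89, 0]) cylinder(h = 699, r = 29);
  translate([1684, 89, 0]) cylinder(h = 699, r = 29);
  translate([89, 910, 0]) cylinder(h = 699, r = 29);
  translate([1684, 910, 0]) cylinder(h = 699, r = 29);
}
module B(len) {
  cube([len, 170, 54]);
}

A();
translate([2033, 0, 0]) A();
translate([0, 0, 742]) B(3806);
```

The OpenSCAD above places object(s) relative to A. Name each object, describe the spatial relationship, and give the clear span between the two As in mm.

A is a table. B is a beam. A beam spans the tops of two tables. The clear span between the two tables is 260 mm.

Second table starts at x = 2033; first ends at x = 1773; clear span = 2033 − 1773 = 260 mm.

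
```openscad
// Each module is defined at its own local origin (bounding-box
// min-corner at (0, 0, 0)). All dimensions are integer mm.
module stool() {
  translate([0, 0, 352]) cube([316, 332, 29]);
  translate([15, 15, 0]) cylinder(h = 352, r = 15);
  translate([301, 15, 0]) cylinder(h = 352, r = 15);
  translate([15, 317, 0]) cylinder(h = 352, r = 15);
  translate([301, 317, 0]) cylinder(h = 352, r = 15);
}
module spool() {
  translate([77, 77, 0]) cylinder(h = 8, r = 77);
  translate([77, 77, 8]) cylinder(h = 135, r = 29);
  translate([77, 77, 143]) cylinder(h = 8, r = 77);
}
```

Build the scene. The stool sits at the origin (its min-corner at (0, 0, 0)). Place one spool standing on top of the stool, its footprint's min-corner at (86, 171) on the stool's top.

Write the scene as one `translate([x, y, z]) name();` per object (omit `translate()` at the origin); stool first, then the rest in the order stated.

stool();
translate([86, 171, 381]) spool();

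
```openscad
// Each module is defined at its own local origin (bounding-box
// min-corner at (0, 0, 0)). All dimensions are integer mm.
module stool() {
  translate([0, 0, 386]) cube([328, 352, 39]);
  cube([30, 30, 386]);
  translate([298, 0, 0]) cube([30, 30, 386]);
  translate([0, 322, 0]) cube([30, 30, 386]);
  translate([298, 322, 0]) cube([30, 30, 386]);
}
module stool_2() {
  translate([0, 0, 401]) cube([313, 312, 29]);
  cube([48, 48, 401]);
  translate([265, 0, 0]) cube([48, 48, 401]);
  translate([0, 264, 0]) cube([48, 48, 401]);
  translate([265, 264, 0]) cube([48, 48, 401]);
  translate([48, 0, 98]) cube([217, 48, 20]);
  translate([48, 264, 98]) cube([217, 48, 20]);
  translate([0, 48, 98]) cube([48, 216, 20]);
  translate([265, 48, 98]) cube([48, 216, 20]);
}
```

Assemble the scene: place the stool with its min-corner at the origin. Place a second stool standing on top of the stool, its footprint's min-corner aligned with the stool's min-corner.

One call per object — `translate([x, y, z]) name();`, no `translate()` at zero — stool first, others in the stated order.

stool();
translate([0, 0, 425]) stool_2();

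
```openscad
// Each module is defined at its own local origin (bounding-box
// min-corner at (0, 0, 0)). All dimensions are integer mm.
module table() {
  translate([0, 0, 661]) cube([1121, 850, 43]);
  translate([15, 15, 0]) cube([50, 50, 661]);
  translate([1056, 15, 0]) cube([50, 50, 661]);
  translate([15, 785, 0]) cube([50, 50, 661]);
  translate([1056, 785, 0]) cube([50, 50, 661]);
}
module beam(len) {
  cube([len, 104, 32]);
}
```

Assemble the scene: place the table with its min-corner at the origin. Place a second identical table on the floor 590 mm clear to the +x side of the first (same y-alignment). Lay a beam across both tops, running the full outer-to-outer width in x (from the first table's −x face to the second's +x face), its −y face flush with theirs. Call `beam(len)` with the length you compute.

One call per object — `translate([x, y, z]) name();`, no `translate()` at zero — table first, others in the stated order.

table();
translate([1711, 0, 0]) table();
translate([0, 0, 704]) beam(2832);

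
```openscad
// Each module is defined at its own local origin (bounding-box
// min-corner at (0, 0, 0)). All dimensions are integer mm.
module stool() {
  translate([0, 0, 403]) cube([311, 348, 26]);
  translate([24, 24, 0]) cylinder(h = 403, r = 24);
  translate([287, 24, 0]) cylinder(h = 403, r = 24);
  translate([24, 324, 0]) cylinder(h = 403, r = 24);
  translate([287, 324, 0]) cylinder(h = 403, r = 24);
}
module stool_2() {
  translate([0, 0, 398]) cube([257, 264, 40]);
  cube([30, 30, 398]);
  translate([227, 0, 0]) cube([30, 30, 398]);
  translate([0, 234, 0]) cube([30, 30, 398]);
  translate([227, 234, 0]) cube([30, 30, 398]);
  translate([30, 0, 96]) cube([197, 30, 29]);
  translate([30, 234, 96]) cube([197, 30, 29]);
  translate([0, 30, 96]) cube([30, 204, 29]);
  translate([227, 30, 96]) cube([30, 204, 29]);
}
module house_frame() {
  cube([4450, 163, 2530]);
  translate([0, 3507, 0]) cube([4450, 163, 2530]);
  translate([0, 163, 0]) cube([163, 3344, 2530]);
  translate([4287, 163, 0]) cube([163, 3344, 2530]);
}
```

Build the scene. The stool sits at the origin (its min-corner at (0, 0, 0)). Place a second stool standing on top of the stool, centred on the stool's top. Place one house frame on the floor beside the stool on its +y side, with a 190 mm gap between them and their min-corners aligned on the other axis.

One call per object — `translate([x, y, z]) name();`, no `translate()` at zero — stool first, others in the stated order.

stool();
translate([27, 42, 429]) stool_2();
translate([0, 538, 0]) house_frame();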